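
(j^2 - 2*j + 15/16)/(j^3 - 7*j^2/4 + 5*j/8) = (4*j - 3)/(2*j*(2*j - 1))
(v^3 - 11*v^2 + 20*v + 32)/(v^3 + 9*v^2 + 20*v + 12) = (v^2 - 12*v + 32)/(v^2 + 8*v + 12)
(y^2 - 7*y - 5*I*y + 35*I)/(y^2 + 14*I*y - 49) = (y^2 - 7*y - 5*I*y + 35*I)/(y^2 + 14*I*y - 49)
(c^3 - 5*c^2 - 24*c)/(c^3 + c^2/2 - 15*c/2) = 2*(c - 8)/(2*c - 5)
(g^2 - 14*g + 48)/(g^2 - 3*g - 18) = (g - 8)/(g + 3)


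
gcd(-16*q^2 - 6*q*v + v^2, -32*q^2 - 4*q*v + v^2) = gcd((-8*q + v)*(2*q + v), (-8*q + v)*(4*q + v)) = 8*q - v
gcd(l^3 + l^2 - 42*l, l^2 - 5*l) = l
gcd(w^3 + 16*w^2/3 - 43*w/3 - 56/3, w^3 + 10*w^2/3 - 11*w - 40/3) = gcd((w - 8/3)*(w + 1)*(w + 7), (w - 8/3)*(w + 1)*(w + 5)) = w^2 - 5*w/3 - 8/3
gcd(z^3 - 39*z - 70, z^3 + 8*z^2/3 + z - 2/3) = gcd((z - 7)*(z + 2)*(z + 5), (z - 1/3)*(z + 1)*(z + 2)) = z + 2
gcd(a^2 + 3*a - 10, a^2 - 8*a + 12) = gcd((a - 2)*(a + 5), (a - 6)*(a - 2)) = a - 2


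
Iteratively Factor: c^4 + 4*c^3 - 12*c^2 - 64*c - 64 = (c + 2)*(c^3 + 2*c^2 - 16*c - 32) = (c - 4)*(c + 2)*(c^2 + 6*c + 8) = (c - 4)*(c + 2)*(c + 4)*(c + 2)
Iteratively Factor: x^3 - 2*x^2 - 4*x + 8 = (x - 2)*(x^2 - 4) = (x - 2)^2*(x + 2)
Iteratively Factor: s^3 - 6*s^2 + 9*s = (s - 3)*(s^2 - 3*s) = (s - 3)^2*(s)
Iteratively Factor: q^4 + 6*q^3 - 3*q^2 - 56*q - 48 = (q + 4)*(q^3 + 2*q^2 - 11*q - 12) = (q - 3)*(q + 4)*(q^2 + 5*q + 4) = (q - 3)*(q + 1)*(q + 4)*(q + 4)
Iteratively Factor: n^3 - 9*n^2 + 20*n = (n - 5)*(n^2 - 4*n) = (n - 5)*(n - 4)*(n)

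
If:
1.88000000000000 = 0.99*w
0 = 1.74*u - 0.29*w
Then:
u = 0.32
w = 1.90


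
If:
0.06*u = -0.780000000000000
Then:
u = -13.00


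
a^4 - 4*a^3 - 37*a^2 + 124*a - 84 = (a - 7)*(a - 2)*(a - 1)*(a + 6)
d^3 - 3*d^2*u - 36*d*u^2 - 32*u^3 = (d - 8*u)*(d + u)*(d + 4*u)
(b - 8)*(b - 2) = b^2 - 10*b + 16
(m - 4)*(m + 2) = m^2 - 2*m - 8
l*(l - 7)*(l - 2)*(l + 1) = l^4 - 8*l^3 + 5*l^2 + 14*l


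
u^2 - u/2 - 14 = (u - 4)*(u + 7/2)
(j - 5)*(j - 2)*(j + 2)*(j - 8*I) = j^4 - 5*j^3 - 8*I*j^3 - 4*j^2 + 40*I*j^2 + 20*j + 32*I*j - 160*I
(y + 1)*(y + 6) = y^2 + 7*y + 6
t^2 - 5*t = t*(t - 5)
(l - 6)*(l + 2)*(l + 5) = l^3 + l^2 - 32*l - 60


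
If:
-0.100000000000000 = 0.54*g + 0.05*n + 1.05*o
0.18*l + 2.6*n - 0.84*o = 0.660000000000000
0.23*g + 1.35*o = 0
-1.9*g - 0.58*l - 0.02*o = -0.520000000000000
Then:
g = -0.30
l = 1.87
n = 0.14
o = 0.05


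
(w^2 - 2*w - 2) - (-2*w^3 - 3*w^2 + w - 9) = 2*w^3 + 4*w^2 - 3*w + 7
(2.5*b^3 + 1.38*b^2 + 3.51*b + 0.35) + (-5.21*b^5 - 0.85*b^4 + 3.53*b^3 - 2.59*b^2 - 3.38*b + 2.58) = -5.21*b^5 - 0.85*b^4 + 6.03*b^3 - 1.21*b^2 + 0.13*b + 2.93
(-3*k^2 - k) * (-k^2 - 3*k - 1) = 3*k^4 + 10*k^3 + 6*k^2 + k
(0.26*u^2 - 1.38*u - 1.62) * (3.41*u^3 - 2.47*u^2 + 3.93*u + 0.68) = 0.8866*u^5 - 5.348*u^4 - 1.0938*u^3 - 1.2452*u^2 - 7.305*u - 1.1016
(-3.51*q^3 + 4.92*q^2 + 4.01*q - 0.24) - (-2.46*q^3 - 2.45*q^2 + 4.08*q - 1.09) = -1.05*q^3 + 7.37*q^2 - 0.0700000000000003*q + 0.85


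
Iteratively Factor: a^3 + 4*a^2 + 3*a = (a)*(a^2 + 4*a + 3) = a*(a + 1)*(a + 3)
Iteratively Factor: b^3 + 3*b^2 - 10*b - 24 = (b + 4)*(b^2 - b - 6) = (b - 3)*(b + 4)*(b + 2)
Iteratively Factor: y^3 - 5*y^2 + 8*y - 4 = (y - 1)*(y^2 - 4*y + 4) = (y - 2)*(y - 1)*(y - 2)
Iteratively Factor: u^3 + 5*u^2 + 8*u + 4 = (u + 1)*(u^2 + 4*u + 4) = (u + 1)*(u + 2)*(u + 2)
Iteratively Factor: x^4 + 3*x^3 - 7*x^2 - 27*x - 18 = (x + 1)*(x^3 + 2*x^2 - 9*x - 18) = (x + 1)*(x + 2)*(x^2 - 9) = (x + 1)*(x + 2)*(x + 3)*(x - 3)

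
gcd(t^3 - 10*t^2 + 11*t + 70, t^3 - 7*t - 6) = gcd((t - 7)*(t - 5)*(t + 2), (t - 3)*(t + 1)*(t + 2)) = t + 2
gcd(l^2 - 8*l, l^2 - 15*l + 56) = l - 8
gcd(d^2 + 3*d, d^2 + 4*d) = d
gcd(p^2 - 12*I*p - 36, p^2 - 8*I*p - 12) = p - 6*I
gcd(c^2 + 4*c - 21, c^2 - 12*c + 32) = 1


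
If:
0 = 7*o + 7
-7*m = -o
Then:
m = -1/7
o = -1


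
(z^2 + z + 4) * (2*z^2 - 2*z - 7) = 2*z^4 - z^2 - 15*z - 28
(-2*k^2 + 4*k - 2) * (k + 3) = -2*k^3 - 2*k^2 + 10*k - 6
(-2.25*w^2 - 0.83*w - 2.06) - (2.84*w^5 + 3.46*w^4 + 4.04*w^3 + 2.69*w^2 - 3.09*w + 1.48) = -2.84*w^5 - 3.46*w^4 - 4.04*w^3 - 4.94*w^2 + 2.26*w - 3.54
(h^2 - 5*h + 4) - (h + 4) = h^2 - 6*h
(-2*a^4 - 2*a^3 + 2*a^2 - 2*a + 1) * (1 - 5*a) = 10*a^5 + 8*a^4 - 12*a^3 + 12*a^2 - 7*a + 1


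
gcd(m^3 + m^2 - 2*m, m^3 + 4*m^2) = m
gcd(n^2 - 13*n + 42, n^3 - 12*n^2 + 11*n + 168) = n - 7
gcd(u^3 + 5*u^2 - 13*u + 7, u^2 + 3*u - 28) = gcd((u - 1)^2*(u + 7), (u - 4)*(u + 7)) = u + 7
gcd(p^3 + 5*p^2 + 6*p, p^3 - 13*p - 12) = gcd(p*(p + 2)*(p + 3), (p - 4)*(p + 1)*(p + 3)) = p + 3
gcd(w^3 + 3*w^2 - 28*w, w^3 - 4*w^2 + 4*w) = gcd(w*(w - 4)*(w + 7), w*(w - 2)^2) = w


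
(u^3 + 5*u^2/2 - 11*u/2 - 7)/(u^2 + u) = u + 3/2 - 7/u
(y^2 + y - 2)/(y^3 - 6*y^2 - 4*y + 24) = (y - 1)/(y^2 - 8*y + 12)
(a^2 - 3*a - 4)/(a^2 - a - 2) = (a - 4)/(a - 2)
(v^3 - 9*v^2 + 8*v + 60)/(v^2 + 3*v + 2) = (v^2 - 11*v + 30)/(v + 1)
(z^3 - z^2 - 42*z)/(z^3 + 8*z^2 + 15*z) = (z^2 - z - 42)/(z^2 + 8*z + 15)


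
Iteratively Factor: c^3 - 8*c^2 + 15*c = (c)*(c^2 - 8*c + 15) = c*(c - 3)*(c - 5)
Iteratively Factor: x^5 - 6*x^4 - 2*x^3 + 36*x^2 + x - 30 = (x + 2)*(x^4 - 8*x^3 + 14*x^2 + 8*x - 15) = (x - 5)*(x + 2)*(x^3 - 3*x^2 - x + 3) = (x - 5)*(x - 3)*(x + 2)*(x^2 - 1) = (x - 5)*(x - 3)*(x - 1)*(x + 2)*(x + 1)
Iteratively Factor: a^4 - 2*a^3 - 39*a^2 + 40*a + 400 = (a - 5)*(a^3 + 3*a^2 - 24*a - 80) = (a - 5)*(a + 4)*(a^2 - a - 20) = (a - 5)^2*(a + 4)*(a + 4)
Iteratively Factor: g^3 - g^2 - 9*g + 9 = (g - 1)*(g^2 - 9) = (g - 3)*(g - 1)*(g + 3)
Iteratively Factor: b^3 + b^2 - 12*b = (b - 3)*(b^2 + 4*b) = b*(b - 3)*(b + 4)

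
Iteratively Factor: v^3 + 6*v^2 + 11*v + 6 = (v + 3)*(v^2 + 3*v + 2) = (v + 1)*(v + 3)*(v + 2)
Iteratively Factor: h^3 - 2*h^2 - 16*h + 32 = (h + 4)*(h^2 - 6*h + 8) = (h - 4)*(h + 4)*(h - 2)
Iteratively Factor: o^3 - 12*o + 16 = (o - 2)*(o^2 + 2*o - 8) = (o - 2)*(o + 4)*(o - 2)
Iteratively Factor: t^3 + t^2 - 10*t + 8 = (t - 1)*(t^2 + 2*t - 8) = (t - 1)*(t + 4)*(t - 2)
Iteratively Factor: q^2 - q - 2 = (q + 1)*(q - 2)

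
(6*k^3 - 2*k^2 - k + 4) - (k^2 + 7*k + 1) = 6*k^3 - 3*k^2 - 8*k + 3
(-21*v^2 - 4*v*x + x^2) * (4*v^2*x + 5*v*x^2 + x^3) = -84*v^4*x - 121*v^3*x^2 - 37*v^2*x^3 + v*x^4 + x^5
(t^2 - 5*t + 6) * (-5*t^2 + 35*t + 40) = -5*t^4 + 60*t^3 - 165*t^2 + 10*t + 240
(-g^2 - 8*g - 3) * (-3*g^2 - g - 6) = 3*g^4 + 25*g^3 + 23*g^2 + 51*g + 18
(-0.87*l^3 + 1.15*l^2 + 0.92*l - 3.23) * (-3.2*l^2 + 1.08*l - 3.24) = 2.784*l^5 - 4.6196*l^4 + 1.1168*l^3 + 7.6036*l^2 - 6.4692*l + 10.4652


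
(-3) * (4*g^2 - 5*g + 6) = -12*g^2 + 15*g - 18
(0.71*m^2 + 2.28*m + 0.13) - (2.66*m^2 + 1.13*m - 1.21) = -1.95*m^2 + 1.15*m + 1.34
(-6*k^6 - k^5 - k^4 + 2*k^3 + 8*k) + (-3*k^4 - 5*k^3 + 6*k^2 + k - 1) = -6*k^6 - k^5 - 4*k^4 - 3*k^3 + 6*k^2 + 9*k - 1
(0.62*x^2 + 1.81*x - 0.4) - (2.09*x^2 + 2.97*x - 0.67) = -1.47*x^2 - 1.16*x + 0.27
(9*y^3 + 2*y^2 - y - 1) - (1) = 9*y^3 + 2*y^2 - y - 2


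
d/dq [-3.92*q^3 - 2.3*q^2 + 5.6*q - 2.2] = -11.76*q^2 - 4.6*q + 5.6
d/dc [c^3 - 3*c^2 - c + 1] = 3*c^2 - 6*c - 1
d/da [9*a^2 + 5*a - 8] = 18*a + 5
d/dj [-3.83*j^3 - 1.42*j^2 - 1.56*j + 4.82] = -11.49*j^2 - 2.84*j - 1.56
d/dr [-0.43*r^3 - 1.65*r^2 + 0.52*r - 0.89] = -1.29*r^2 - 3.3*r + 0.52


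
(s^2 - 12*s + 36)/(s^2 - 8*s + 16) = (s^2 - 12*s + 36)/(s^2 - 8*s + 16)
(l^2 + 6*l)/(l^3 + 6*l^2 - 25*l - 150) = l/(l^2 - 25)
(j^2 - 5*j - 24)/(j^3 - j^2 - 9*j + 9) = (j - 8)/(j^2 - 4*j + 3)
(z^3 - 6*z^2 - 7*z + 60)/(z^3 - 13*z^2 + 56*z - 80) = (z + 3)/(z - 4)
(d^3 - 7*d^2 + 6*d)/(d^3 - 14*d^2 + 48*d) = (d - 1)/(d - 8)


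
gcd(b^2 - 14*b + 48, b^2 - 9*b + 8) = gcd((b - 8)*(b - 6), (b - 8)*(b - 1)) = b - 8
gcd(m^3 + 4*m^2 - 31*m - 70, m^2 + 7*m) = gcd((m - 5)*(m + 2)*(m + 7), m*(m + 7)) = m + 7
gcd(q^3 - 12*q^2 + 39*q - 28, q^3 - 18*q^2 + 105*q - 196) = q^2 - 11*q + 28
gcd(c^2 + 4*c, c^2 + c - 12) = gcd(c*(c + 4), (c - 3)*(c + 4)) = c + 4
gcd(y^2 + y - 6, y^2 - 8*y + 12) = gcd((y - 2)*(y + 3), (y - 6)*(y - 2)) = y - 2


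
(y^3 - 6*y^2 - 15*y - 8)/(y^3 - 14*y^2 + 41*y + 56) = (y + 1)/(y - 7)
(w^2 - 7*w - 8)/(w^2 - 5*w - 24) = (w + 1)/(w + 3)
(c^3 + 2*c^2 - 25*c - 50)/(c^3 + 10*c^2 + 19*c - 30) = (c^2 - 3*c - 10)/(c^2 + 5*c - 6)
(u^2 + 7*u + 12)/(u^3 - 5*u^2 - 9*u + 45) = (u + 4)/(u^2 - 8*u + 15)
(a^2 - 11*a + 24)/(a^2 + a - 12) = (a - 8)/(a + 4)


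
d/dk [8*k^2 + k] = 16*k + 1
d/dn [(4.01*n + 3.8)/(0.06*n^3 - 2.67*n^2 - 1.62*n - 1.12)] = (-0.4812*n^3 + 10.0227*n^2 + 20.292*n + 1.6648)/(0.0036*n^6 - 0.3204*n^5 + 6.9345*n^4 + 8.5164*n^3 + 8.6052*n^2 + 3.6288*n + 1.2544)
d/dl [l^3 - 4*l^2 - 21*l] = 3*l^2 - 8*l - 21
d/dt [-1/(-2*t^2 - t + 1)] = (-4*t - 1)/(2*t^2 + t - 1)^2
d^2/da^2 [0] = 0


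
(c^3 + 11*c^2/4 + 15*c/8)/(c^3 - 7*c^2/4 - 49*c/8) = (8*c^2 + 22*c + 15)/(8*c^2 - 14*c - 49)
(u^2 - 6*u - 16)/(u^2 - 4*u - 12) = (u - 8)/(u - 6)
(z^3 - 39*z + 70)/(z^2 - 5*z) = z + 5 - 14/z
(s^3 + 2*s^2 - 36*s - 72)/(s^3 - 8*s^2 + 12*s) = (s^2 + 8*s + 12)/(s*(s - 2))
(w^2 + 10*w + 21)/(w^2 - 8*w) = (w^2 + 10*w + 21)/(w*(w - 8))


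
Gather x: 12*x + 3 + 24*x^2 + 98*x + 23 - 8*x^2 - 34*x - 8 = 16*x^2 + 76*x + 18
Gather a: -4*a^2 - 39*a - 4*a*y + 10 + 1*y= -4*a^2 + a*(-4*y - 39) + y + 10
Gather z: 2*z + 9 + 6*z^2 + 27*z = 6*z^2 + 29*z + 9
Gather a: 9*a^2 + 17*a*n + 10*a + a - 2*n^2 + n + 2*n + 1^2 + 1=9*a^2 + a*(17*n + 11) - 2*n^2 + 3*n + 2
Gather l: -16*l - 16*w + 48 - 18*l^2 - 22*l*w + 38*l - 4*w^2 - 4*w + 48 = -18*l^2 + l*(22 - 22*w) - 4*w^2 - 20*w + 96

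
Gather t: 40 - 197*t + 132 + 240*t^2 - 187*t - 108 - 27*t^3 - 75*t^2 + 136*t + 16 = -27*t^3 + 165*t^2 - 248*t + 80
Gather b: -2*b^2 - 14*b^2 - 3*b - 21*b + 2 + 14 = -16*b^2 - 24*b + 16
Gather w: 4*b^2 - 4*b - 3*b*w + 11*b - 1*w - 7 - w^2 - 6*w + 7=4*b^2 + 7*b - w^2 + w*(-3*b - 7)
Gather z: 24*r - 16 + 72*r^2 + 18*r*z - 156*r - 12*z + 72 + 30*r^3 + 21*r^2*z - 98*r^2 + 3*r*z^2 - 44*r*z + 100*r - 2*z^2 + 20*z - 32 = 30*r^3 - 26*r^2 - 32*r + z^2*(3*r - 2) + z*(21*r^2 - 26*r + 8) + 24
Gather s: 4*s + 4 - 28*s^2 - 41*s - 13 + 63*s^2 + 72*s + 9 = 35*s^2 + 35*s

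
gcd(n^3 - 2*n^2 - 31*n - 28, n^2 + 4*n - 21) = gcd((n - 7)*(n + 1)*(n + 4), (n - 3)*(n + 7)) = 1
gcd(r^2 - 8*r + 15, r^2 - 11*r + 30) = r - 5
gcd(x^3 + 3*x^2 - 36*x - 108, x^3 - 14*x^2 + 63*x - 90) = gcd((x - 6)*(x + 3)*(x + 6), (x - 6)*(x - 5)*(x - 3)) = x - 6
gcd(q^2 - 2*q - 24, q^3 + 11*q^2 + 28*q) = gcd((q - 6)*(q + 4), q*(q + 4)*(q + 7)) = q + 4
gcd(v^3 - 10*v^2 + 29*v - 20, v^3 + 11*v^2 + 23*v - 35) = v - 1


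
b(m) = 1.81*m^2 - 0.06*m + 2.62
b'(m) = 3.62*m - 0.06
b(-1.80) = 8.59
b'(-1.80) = -6.58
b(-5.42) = 56.12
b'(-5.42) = -19.68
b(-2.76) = 16.57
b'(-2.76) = -10.05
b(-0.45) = 3.01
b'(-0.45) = -1.69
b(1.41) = 6.13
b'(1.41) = 5.04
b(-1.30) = 5.76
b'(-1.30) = -4.77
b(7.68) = 108.92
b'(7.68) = 27.74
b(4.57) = 40.15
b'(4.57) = 16.48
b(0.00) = 2.62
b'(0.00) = -0.06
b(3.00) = 18.73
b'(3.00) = 10.80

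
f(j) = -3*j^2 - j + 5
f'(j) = -6*j - 1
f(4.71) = -66.26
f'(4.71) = -29.26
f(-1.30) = 1.23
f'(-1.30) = 6.80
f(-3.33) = -24.94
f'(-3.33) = 18.98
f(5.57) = -93.64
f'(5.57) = -34.42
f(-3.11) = -20.91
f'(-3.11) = 17.66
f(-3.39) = -26.09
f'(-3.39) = 19.34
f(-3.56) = -29.46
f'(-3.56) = 20.36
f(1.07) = 0.50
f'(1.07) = -7.42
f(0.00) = 5.00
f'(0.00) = -1.00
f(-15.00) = -655.00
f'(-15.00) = 89.00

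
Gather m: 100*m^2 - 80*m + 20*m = 100*m^2 - 60*m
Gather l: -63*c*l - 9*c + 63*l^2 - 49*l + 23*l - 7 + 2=-9*c + 63*l^2 + l*(-63*c - 26) - 5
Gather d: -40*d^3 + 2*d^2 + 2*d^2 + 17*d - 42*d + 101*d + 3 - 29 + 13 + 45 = -40*d^3 + 4*d^2 + 76*d + 32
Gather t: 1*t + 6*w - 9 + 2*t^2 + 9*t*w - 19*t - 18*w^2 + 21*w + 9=2*t^2 + t*(9*w - 18) - 18*w^2 + 27*w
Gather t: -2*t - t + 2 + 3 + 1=6 - 3*t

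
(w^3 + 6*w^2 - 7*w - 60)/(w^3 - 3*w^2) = 1 + 9/w + 20/w^2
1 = 1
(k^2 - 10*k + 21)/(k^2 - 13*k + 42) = (k - 3)/(k - 6)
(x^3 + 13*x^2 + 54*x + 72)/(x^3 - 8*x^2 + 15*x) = (x^3 + 13*x^2 + 54*x + 72)/(x*(x^2 - 8*x + 15))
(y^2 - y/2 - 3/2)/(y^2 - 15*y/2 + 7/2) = (2*y^2 - y - 3)/(2*y^2 - 15*y + 7)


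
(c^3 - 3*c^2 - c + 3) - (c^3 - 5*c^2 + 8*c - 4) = 2*c^2 - 9*c + 7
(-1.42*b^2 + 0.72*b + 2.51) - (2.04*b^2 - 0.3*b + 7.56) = -3.46*b^2 + 1.02*b - 5.05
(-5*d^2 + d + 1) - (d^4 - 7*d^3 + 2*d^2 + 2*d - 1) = -d^4 + 7*d^3 - 7*d^2 - d + 2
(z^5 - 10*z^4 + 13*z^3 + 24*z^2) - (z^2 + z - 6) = z^5 - 10*z^4 + 13*z^3 + 23*z^2 - z + 6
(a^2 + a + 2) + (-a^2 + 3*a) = 4*a + 2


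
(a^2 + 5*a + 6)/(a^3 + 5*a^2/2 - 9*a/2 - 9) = 2*(a + 2)/(2*a^2 - a - 6)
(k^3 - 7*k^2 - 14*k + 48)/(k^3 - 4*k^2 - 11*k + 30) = (k - 8)/(k - 5)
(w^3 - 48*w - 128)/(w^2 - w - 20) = (w^2 - 4*w - 32)/(w - 5)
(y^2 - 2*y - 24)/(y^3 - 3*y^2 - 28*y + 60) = (y + 4)/(y^2 + 3*y - 10)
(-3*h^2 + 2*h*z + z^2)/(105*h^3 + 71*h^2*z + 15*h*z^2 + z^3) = (-h + z)/(35*h^2 + 12*h*z + z^2)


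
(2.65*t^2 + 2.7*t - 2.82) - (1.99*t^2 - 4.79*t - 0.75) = 0.66*t^2 + 7.49*t - 2.07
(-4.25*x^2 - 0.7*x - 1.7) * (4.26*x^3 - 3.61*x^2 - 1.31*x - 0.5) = -18.105*x^5 + 12.3605*x^4 + 0.8525*x^3 + 9.179*x^2 + 2.577*x + 0.85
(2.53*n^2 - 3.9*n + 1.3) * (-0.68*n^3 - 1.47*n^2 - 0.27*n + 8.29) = -1.7204*n^5 - 1.0671*n^4 + 4.1659*n^3 + 20.1157*n^2 - 32.682*n + 10.777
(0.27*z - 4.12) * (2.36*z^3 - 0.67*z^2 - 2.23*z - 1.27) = 0.6372*z^4 - 9.9041*z^3 + 2.1583*z^2 + 8.8447*z + 5.2324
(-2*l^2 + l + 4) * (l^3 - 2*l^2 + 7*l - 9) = -2*l^5 + 5*l^4 - 12*l^3 + 17*l^2 + 19*l - 36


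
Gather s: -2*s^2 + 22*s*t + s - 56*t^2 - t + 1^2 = -2*s^2 + s*(22*t + 1) - 56*t^2 - t + 1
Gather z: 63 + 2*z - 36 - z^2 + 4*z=-z^2 + 6*z + 27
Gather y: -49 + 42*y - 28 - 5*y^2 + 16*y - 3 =-5*y^2 + 58*y - 80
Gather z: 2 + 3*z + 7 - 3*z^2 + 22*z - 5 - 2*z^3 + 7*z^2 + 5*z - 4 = -2*z^3 + 4*z^2 + 30*z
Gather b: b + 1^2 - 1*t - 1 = b - t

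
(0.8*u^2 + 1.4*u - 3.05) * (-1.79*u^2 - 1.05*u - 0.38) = -1.432*u^4 - 3.346*u^3 + 3.6855*u^2 + 2.6705*u + 1.159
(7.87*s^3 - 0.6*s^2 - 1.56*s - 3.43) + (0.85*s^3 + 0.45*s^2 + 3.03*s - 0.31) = 8.72*s^3 - 0.15*s^2 + 1.47*s - 3.74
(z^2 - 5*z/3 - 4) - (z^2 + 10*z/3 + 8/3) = -5*z - 20/3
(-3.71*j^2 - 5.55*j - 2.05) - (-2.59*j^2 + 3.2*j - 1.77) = -1.12*j^2 - 8.75*j - 0.28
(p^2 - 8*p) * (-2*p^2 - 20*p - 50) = -2*p^4 - 4*p^3 + 110*p^2 + 400*p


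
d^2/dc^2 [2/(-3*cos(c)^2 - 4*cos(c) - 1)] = 2*(36*sin(c)^4 - 22*sin(c)^2 - 49*cos(c) + 9*cos(3*c) - 40)/((cos(c) + 1)^3*(3*cos(c) + 1)^3)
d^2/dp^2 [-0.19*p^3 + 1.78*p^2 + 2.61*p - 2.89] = 3.56 - 1.14*p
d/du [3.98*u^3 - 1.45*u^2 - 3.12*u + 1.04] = 11.94*u^2 - 2.9*u - 3.12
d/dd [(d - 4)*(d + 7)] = 2*d + 3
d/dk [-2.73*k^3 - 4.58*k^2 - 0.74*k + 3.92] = -8.19*k^2 - 9.16*k - 0.74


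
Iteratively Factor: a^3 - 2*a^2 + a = (a)*(a^2 - 2*a + 1) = a*(a - 1)*(a - 1)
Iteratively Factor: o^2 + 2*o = (o + 2)*(o)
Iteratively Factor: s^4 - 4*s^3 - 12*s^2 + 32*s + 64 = (s + 2)*(s^3 - 6*s^2 + 32) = (s - 4)*(s + 2)*(s^2 - 2*s - 8) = (s - 4)*(s + 2)^2*(s - 4)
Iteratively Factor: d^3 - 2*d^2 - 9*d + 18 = (d + 3)*(d^2 - 5*d + 6) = (d - 2)*(d + 3)*(d - 3)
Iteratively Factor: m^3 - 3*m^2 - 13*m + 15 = (m - 1)*(m^2 - 2*m - 15) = (m - 1)*(m + 3)*(m - 5)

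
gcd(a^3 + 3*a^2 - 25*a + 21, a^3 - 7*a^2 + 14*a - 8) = a - 1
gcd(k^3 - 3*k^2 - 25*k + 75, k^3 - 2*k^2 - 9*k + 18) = k - 3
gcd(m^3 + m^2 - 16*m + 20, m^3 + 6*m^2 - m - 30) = m^2 + 3*m - 10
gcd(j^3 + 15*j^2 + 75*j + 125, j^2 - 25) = j + 5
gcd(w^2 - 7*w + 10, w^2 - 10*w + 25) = w - 5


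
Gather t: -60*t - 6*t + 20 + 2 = 22 - 66*t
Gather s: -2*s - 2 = -2*s - 2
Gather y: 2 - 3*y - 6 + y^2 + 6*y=y^2 + 3*y - 4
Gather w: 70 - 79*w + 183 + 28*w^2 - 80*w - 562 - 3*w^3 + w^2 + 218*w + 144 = -3*w^3 + 29*w^2 + 59*w - 165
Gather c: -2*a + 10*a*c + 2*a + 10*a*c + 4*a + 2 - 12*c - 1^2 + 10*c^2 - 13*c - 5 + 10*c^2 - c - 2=4*a + 20*c^2 + c*(20*a - 26) - 6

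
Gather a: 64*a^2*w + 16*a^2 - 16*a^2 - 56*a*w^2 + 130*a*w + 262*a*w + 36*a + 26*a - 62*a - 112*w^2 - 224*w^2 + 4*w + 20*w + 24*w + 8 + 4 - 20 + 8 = 64*a^2*w + a*(-56*w^2 + 392*w) - 336*w^2 + 48*w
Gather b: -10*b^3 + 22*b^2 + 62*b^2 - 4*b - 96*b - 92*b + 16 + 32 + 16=-10*b^3 + 84*b^2 - 192*b + 64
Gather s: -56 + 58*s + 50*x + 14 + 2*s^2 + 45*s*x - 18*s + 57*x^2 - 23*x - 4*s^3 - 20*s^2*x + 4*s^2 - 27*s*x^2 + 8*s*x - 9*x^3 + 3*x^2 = -4*s^3 + s^2*(6 - 20*x) + s*(-27*x^2 + 53*x + 40) - 9*x^3 + 60*x^2 + 27*x - 42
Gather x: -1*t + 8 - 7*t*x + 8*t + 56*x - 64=7*t + x*(56 - 7*t) - 56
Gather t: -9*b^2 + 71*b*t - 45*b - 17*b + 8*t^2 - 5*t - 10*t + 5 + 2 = -9*b^2 - 62*b + 8*t^2 + t*(71*b - 15) + 7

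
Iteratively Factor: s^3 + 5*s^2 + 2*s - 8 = (s + 2)*(s^2 + 3*s - 4) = (s + 2)*(s + 4)*(s - 1)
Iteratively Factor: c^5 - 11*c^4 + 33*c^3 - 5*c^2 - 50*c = (c - 5)*(c^4 - 6*c^3 + 3*c^2 + 10*c) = (c - 5)*(c + 1)*(c^3 - 7*c^2 + 10*c) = (c - 5)*(c - 2)*(c + 1)*(c^2 - 5*c) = (c - 5)^2*(c - 2)*(c + 1)*(c)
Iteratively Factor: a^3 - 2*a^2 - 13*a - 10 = (a + 1)*(a^2 - 3*a - 10) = (a - 5)*(a + 1)*(a + 2)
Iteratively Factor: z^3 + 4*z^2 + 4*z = (z + 2)*(z^2 + 2*z) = z*(z + 2)*(z + 2)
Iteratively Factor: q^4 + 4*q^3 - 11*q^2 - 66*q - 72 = (q + 3)*(q^3 + q^2 - 14*q - 24) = (q + 3)^2*(q^2 - 2*q - 8) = (q - 4)*(q + 3)^2*(q + 2)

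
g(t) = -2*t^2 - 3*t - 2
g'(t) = -4*t - 3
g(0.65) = -4.80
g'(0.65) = -5.60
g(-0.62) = -0.91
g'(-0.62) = -0.52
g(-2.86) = -9.78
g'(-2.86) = 8.44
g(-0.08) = -1.77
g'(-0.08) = -2.68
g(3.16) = -31.45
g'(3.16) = -15.64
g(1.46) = -10.64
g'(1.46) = -8.84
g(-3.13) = -12.20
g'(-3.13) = 9.52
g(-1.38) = -1.67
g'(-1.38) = 2.52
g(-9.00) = -137.00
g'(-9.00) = 33.00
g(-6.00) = -56.00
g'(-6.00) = 21.00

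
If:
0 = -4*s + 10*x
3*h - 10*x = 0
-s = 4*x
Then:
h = 0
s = 0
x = 0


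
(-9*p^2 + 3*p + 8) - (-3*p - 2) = -9*p^2 + 6*p + 10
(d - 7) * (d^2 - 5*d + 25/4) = d^3 - 12*d^2 + 165*d/4 - 175/4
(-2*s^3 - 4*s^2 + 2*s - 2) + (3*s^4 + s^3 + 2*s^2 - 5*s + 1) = 3*s^4 - s^3 - 2*s^2 - 3*s - 1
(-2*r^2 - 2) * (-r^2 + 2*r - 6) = 2*r^4 - 4*r^3 + 14*r^2 - 4*r + 12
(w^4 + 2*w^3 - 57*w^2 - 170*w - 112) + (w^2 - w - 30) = w^4 + 2*w^3 - 56*w^2 - 171*w - 142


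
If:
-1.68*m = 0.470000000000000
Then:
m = -0.28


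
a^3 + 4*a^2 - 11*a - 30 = (a - 3)*(a + 2)*(a + 5)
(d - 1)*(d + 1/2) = d^2 - d/2 - 1/2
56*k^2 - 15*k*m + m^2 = (-8*k + m)*(-7*k + m)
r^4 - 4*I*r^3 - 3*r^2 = r^2*(r - 3*I)*(r - I)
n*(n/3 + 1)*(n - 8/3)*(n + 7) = n^4/3 + 22*n^3/9 - 17*n^2/9 - 56*n/3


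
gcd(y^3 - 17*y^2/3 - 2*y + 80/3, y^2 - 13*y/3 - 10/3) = y - 5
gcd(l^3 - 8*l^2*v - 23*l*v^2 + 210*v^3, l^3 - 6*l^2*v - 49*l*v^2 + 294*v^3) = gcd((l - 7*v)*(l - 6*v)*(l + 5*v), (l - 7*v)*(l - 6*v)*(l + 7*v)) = l^2 - 13*l*v + 42*v^2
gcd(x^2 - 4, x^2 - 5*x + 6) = x - 2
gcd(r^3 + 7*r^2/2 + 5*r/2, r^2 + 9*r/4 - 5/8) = r + 5/2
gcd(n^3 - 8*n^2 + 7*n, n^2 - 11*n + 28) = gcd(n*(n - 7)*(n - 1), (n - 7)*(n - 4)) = n - 7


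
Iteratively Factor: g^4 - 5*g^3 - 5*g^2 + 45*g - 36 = (g - 1)*(g^3 - 4*g^2 - 9*g + 36) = (g - 3)*(g - 1)*(g^2 - g - 12) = (g - 4)*(g - 3)*(g - 1)*(g + 3)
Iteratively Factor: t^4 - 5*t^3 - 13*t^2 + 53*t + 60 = (t - 4)*(t^3 - t^2 - 17*t - 15) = (t - 4)*(t + 1)*(t^2 - 2*t - 15) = (t - 5)*(t - 4)*(t + 1)*(t + 3)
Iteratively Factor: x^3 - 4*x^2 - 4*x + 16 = (x - 2)*(x^2 - 2*x - 8) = (x - 4)*(x - 2)*(x + 2)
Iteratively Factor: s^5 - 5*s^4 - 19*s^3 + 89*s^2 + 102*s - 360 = (s - 2)*(s^4 - 3*s^3 - 25*s^2 + 39*s + 180) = (s - 4)*(s - 2)*(s^3 + s^2 - 21*s - 45) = (s - 4)*(s - 2)*(s + 3)*(s^2 - 2*s - 15) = (s - 5)*(s - 4)*(s - 2)*(s + 3)*(s + 3)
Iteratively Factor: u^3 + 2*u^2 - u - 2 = (u + 2)*(u^2 - 1) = (u - 1)*(u + 2)*(u + 1)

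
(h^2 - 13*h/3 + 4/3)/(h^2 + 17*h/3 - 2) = (h - 4)/(h + 6)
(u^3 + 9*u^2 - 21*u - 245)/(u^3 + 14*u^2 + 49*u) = (u - 5)/u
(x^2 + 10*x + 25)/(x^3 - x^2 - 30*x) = (x + 5)/(x*(x - 6))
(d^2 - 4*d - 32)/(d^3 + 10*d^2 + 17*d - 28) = (d - 8)/(d^2 + 6*d - 7)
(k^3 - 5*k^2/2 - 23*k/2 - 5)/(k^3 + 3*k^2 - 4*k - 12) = (k^2 - 9*k/2 - 5/2)/(k^2 + k - 6)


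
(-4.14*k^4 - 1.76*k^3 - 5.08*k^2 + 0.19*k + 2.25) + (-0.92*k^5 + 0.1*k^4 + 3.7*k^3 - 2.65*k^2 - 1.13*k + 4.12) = -0.92*k^5 - 4.04*k^4 + 1.94*k^3 - 7.73*k^2 - 0.94*k + 6.37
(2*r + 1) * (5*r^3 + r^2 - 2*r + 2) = 10*r^4 + 7*r^3 - 3*r^2 + 2*r + 2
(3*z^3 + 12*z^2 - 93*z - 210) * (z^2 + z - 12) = 3*z^5 + 15*z^4 - 117*z^3 - 447*z^2 + 906*z + 2520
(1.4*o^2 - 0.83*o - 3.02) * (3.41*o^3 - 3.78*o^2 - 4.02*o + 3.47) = 4.774*o^5 - 8.1223*o^4 - 12.7888*o^3 + 19.6102*o^2 + 9.2603*o - 10.4794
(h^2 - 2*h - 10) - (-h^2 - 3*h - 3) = 2*h^2 + h - 7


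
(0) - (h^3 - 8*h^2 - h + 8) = -h^3 + 8*h^2 + h - 8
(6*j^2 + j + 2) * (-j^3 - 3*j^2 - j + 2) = -6*j^5 - 19*j^4 - 11*j^3 + 5*j^2 + 4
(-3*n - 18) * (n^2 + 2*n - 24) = -3*n^3 - 24*n^2 + 36*n + 432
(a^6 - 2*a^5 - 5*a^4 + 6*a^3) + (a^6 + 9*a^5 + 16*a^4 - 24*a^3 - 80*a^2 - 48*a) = 2*a^6 + 7*a^5 + 11*a^4 - 18*a^3 - 80*a^2 - 48*a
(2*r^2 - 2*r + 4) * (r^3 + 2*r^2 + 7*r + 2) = 2*r^5 + 2*r^4 + 14*r^3 - 2*r^2 + 24*r + 8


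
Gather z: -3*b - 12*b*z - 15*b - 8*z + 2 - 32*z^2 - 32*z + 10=-18*b - 32*z^2 + z*(-12*b - 40) + 12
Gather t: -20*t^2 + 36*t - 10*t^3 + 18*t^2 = -10*t^3 - 2*t^2 + 36*t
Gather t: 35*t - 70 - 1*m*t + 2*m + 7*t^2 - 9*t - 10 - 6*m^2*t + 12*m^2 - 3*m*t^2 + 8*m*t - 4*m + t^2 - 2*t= 12*m^2 - 2*m + t^2*(8 - 3*m) + t*(-6*m^2 + 7*m + 24) - 80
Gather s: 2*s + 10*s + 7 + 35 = 12*s + 42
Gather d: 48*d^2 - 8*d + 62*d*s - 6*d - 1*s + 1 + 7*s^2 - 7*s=48*d^2 + d*(62*s - 14) + 7*s^2 - 8*s + 1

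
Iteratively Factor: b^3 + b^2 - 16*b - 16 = (b + 4)*(b^2 - 3*b - 4) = (b - 4)*(b + 4)*(b + 1)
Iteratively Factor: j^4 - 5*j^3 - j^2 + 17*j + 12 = (j - 3)*(j^3 - 2*j^2 - 7*j - 4) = (j - 4)*(j - 3)*(j^2 + 2*j + 1) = (j - 4)*(j - 3)*(j + 1)*(j + 1)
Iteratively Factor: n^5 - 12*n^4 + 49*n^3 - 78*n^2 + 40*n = (n)*(n^4 - 12*n^3 + 49*n^2 - 78*n + 40) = n*(n - 2)*(n^3 - 10*n^2 + 29*n - 20) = n*(n - 5)*(n - 2)*(n^2 - 5*n + 4) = n*(n - 5)*(n - 2)*(n - 1)*(n - 4)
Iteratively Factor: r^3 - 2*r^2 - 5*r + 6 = (r + 2)*(r^2 - 4*r + 3) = (r - 1)*(r + 2)*(r - 3)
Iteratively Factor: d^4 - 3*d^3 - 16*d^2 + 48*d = (d)*(d^3 - 3*d^2 - 16*d + 48) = d*(d + 4)*(d^2 - 7*d + 12) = d*(d - 3)*(d + 4)*(d - 4)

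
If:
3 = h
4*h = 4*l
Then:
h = 3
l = 3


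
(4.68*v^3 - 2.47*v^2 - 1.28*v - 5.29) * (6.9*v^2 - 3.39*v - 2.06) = 32.292*v^5 - 32.9082*v^4 - 10.0995*v^3 - 27.0736*v^2 + 20.5699*v + 10.8974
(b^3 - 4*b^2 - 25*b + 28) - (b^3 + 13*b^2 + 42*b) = -17*b^2 - 67*b + 28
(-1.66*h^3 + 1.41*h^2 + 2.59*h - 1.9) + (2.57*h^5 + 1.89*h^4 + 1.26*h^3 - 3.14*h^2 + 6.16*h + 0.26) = 2.57*h^5 + 1.89*h^4 - 0.4*h^3 - 1.73*h^2 + 8.75*h - 1.64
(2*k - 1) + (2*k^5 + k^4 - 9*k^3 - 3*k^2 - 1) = 2*k^5 + k^4 - 9*k^3 - 3*k^2 + 2*k - 2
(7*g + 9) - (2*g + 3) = 5*g + 6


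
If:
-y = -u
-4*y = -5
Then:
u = 5/4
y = 5/4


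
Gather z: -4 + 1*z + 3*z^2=3*z^2 + z - 4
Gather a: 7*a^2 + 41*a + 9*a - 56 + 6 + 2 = 7*a^2 + 50*a - 48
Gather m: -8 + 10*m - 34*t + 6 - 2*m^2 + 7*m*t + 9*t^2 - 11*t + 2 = -2*m^2 + m*(7*t + 10) + 9*t^2 - 45*t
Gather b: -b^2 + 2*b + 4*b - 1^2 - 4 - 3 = -b^2 + 6*b - 8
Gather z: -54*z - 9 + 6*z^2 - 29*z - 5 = 6*z^2 - 83*z - 14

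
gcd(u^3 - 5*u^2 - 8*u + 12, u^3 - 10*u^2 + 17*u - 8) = u - 1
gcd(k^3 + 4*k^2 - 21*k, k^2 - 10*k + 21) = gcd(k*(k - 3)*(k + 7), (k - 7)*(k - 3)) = k - 3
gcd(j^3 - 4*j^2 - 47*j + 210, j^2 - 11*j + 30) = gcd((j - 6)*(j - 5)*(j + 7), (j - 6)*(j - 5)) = j^2 - 11*j + 30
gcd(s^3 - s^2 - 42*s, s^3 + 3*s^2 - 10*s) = s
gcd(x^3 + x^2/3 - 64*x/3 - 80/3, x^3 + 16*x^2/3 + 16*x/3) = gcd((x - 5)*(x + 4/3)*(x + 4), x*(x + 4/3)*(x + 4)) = x^2 + 16*x/3 + 16/3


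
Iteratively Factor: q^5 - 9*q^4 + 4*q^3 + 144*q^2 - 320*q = (q - 5)*(q^4 - 4*q^3 - 16*q^2 + 64*q) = (q - 5)*(q - 4)*(q^3 - 16*q) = (q - 5)*(q - 4)^2*(q^2 + 4*q) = q*(q - 5)*(q - 4)^2*(q + 4)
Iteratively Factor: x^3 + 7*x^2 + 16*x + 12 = (x + 2)*(x^2 + 5*x + 6) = (x + 2)*(x + 3)*(x + 2)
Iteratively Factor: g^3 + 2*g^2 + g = (g)*(g^2 + 2*g + 1) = g*(g + 1)*(g + 1)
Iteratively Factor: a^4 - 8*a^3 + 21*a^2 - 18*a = (a)*(a^3 - 8*a^2 + 21*a - 18) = a*(a - 3)*(a^2 - 5*a + 6) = a*(a - 3)*(a - 2)*(a - 3)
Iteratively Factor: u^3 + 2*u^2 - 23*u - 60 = (u - 5)*(u^2 + 7*u + 12) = (u - 5)*(u + 4)*(u + 3)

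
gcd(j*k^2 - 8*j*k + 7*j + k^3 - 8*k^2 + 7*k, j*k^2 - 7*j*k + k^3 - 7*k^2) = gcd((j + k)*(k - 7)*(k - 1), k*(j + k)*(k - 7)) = j*k - 7*j + k^2 - 7*k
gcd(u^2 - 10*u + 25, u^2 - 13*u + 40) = u - 5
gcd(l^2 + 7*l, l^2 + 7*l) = l^2 + 7*l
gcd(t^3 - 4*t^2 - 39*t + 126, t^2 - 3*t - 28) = t - 7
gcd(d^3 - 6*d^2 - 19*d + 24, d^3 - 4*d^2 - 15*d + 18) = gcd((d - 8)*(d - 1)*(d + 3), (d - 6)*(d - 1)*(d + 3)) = d^2 + 2*d - 3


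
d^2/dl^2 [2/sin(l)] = 2*(cos(l)^2 + 1)/sin(l)^3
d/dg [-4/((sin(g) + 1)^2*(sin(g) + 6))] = 4*(3*sin(g) + 13)*cos(g)/((sin(g) + 1)^3*(sin(g) + 6)^2)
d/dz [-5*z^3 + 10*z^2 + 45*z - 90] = -15*z^2 + 20*z + 45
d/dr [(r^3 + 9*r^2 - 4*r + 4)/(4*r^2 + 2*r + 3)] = (4*r^4 + 4*r^3 + 43*r^2 + 22*r - 20)/(16*r^4 + 16*r^3 + 28*r^2 + 12*r + 9)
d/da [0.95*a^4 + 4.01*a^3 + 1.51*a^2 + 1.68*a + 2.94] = 3.8*a^3 + 12.03*a^2 + 3.02*a + 1.68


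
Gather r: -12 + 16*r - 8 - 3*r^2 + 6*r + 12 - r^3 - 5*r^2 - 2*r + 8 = -r^3 - 8*r^2 + 20*r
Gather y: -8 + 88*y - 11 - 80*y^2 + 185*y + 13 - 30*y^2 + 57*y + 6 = -110*y^2 + 330*y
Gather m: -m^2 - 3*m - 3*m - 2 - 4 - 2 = -m^2 - 6*m - 8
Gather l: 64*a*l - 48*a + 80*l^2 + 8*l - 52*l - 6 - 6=-48*a + 80*l^2 + l*(64*a - 44) - 12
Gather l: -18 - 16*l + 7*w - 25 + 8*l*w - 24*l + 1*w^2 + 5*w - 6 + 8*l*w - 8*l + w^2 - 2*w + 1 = l*(16*w - 48) + 2*w^2 + 10*w - 48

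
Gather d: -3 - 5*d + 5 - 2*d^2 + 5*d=2 - 2*d^2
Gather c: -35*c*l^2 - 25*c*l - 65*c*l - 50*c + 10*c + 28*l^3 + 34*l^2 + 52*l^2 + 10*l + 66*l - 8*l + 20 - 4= c*(-35*l^2 - 90*l - 40) + 28*l^3 + 86*l^2 + 68*l + 16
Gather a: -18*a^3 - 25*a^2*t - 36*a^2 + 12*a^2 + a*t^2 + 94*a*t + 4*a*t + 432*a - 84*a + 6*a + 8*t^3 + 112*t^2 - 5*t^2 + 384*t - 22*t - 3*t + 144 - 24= -18*a^3 + a^2*(-25*t - 24) + a*(t^2 + 98*t + 354) + 8*t^3 + 107*t^2 + 359*t + 120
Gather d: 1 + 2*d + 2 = 2*d + 3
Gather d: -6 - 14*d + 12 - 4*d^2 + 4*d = -4*d^2 - 10*d + 6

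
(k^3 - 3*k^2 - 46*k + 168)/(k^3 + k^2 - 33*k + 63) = (k^2 - 10*k + 24)/(k^2 - 6*k + 9)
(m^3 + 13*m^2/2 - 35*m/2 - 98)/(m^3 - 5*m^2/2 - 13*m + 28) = (m + 7)/(m - 2)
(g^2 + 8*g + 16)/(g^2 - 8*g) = (g^2 + 8*g + 16)/(g*(g - 8))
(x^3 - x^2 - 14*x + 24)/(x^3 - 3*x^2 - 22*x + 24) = (x^2 - 5*x + 6)/(x^2 - 7*x + 6)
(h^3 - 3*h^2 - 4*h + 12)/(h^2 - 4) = h - 3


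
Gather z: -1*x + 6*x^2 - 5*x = 6*x^2 - 6*x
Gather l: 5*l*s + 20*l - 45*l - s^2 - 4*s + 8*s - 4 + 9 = l*(5*s - 25) - s^2 + 4*s + 5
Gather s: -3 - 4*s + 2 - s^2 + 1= -s^2 - 4*s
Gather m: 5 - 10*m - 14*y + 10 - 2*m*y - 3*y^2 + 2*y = m*(-2*y - 10) - 3*y^2 - 12*y + 15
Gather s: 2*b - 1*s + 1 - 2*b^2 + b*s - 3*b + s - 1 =-2*b^2 + b*s - b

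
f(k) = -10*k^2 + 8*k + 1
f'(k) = 8 - 20*k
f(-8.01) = -704.68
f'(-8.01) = 168.20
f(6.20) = -333.80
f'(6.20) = -116.00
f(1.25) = -4.62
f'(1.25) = -17.00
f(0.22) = 2.28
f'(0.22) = 3.60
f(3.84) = -115.74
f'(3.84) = -68.80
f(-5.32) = -324.58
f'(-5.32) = 114.40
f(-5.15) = -305.42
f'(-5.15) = 111.00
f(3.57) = -97.89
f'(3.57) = -63.40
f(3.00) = -65.00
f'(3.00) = -52.00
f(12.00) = -1343.00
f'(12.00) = -232.00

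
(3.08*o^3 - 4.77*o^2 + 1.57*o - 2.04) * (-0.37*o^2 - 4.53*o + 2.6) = -1.1396*o^5 - 12.1875*o^4 + 29.0352*o^3 - 18.7593*o^2 + 13.3232*o - 5.304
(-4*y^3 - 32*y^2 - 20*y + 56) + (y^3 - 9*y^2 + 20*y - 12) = -3*y^3 - 41*y^2 + 44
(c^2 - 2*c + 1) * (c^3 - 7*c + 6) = c^5 - 2*c^4 - 6*c^3 + 20*c^2 - 19*c + 6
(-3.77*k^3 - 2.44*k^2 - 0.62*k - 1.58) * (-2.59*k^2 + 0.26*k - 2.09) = 9.7643*k^5 + 5.3394*k^4 + 8.8507*k^3 + 9.0306*k^2 + 0.885*k + 3.3022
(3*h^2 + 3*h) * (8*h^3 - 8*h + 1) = 24*h^5 + 24*h^4 - 24*h^3 - 21*h^2 + 3*h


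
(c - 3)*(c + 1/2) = c^2 - 5*c/2 - 3/2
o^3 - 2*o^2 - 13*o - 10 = (o - 5)*(o + 1)*(o + 2)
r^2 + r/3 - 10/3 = (r - 5/3)*(r + 2)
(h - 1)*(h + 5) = h^2 + 4*h - 5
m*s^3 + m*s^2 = s^2*(m*s + m)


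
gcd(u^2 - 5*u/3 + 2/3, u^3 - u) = u - 1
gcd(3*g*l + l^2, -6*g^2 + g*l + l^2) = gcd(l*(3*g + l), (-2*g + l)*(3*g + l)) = 3*g + l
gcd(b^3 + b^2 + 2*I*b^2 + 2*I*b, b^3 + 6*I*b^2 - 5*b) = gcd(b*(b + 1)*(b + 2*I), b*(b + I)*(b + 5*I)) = b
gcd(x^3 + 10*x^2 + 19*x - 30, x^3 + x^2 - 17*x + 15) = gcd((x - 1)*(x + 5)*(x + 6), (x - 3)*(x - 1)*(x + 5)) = x^2 + 4*x - 5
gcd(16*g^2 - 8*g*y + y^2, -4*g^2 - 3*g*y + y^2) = -4*g + y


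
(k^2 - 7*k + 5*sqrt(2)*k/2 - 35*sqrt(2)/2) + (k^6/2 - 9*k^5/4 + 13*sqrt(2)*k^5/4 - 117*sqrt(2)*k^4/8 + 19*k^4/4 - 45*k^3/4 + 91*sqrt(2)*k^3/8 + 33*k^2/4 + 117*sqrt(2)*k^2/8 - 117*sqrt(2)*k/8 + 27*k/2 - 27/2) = k^6/2 - 9*k^5/4 + 13*sqrt(2)*k^5/4 - 117*sqrt(2)*k^4/8 + 19*k^4/4 - 45*k^3/4 + 91*sqrt(2)*k^3/8 + 37*k^2/4 + 117*sqrt(2)*k^2/8 - 97*sqrt(2)*k/8 + 13*k/2 - 35*sqrt(2)/2 - 27/2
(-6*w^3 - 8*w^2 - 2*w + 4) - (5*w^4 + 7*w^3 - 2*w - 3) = -5*w^4 - 13*w^3 - 8*w^2 + 7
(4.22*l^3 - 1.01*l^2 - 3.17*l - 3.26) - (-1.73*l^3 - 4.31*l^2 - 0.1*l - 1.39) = 5.95*l^3 + 3.3*l^2 - 3.07*l - 1.87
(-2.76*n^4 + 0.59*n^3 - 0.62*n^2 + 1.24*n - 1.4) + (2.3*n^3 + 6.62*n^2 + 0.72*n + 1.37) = -2.76*n^4 + 2.89*n^3 + 6.0*n^2 + 1.96*n - 0.0299999999999998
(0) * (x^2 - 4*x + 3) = 0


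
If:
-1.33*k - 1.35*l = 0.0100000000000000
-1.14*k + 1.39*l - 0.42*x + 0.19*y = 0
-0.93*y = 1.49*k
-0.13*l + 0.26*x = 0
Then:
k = -0.00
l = -0.00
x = -0.00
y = 0.01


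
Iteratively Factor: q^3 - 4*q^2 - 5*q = (q)*(q^2 - 4*q - 5) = q*(q - 5)*(q + 1)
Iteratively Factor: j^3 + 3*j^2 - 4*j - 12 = (j - 2)*(j^2 + 5*j + 6) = (j - 2)*(j + 3)*(j + 2)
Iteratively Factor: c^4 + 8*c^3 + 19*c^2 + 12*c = (c)*(c^3 + 8*c^2 + 19*c + 12) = c*(c + 1)*(c^2 + 7*c + 12) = c*(c + 1)*(c + 3)*(c + 4)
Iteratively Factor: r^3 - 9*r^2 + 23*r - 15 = (r - 1)*(r^2 - 8*r + 15) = (r - 5)*(r - 1)*(r - 3)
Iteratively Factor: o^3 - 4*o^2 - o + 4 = (o - 4)*(o^2 - 1) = (o - 4)*(o - 1)*(o + 1)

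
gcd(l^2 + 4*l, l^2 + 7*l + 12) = l + 4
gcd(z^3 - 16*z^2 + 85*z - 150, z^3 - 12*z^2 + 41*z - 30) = z^2 - 11*z + 30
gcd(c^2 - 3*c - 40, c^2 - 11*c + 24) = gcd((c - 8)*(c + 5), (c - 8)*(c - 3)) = c - 8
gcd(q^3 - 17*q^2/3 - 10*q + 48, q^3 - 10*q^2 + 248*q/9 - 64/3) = q^2 - 26*q/3 + 16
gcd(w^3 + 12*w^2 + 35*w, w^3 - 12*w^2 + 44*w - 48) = 1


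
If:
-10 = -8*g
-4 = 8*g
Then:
No Solution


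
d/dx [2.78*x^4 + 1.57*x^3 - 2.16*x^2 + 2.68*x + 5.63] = 11.12*x^3 + 4.71*x^2 - 4.32*x + 2.68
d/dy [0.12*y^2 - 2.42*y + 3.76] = 0.24*y - 2.42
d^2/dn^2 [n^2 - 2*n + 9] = 2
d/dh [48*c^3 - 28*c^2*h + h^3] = -28*c^2 + 3*h^2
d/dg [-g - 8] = -1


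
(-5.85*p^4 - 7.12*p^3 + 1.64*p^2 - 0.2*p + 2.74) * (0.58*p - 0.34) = -3.393*p^5 - 2.1406*p^4 + 3.372*p^3 - 0.6736*p^2 + 1.6572*p - 0.9316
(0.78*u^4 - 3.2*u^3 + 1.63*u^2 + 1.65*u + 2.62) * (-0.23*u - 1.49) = -0.1794*u^5 - 0.4262*u^4 + 4.3931*u^3 - 2.8082*u^2 - 3.0611*u - 3.9038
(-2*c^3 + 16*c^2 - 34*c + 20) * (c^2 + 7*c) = -2*c^5 + 2*c^4 + 78*c^3 - 218*c^2 + 140*c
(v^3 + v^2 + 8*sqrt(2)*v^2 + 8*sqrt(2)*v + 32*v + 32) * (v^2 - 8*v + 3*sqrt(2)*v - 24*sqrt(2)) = v^5 - 7*v^4 + 11*sqrt(2)*v^4 - 77*sqrt(2)*v^3 + 72*v^3 - 560*v^2 + 8*sqrt(2)*v^2 - 672*sqrt(2)*v - 640*v - 768*sqrt(2)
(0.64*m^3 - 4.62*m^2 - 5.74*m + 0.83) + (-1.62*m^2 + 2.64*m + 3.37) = 0.64*m^3 - 6.24*m^2 - 3.1*m + 4.2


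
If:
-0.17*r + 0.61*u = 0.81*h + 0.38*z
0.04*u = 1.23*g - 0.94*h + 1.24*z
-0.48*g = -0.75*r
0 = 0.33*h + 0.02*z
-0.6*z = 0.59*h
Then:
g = 0.00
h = 0.00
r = 0.00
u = 0.00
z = 0.00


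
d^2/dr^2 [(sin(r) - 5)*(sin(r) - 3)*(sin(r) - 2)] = -9*sin(r)^3 + 40*sin(r)^2 - 25*sin(r) - 20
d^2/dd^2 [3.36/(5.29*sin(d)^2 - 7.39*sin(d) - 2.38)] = (376.106304*sin(d)^4 - 394.058448*sin(d)^3 - 211.450512*sin(d)^2 + 729.020544*sin(d) - 451.599456)/(-5.29*sin(d)^2 + 7.39*sin(d) + 2.38)^3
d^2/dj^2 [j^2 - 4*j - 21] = 2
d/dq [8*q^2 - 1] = 16*q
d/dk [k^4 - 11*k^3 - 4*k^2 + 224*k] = 4*k^3 - 33*k^2 - 8*k + 224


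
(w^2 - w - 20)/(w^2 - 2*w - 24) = (w - 5)/(w - 6)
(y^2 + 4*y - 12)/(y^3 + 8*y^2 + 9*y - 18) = (y - 2)/(y^2 + 2*y - 3)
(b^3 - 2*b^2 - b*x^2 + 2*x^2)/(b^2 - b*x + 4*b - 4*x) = (b^2 + b*x - 2*b - 2*x)/(b + 4)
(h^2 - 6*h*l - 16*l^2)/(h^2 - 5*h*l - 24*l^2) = (h + 2*l)/(h + 3*l)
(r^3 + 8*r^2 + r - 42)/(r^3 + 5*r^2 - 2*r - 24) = (r + 7)/(r + 4)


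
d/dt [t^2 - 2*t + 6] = 2*t - 2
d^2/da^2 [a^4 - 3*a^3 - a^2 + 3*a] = 12*a^2 - 18*a - 2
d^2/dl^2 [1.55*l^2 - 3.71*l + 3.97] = 3.10000000000000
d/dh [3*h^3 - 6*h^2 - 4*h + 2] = 9*h^2 - 12*h - 4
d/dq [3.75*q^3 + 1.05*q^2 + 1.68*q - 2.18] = 11.25*q^2 + 2.1*q + 1.68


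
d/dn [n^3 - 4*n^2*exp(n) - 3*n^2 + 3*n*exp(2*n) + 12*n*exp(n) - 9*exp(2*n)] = -4*n^2*exp(n) + 3*n^2 + 6*n*exp(2*n) + 4*n*exp(n) - 6*n - 15*exp(2*n) + 12*exp(n)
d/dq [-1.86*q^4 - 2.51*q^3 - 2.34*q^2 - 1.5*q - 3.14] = -7.44*q^3 - 7.53*q^2 - 4.68*q - 1.5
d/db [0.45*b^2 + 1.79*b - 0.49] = 0.9*b + 1.79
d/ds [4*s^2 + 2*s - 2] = 8*s + 2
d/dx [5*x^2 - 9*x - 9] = 10*x - 9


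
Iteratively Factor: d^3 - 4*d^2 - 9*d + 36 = (d - 3)*(d^2 - d - 12) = (d - 4)*(d - 3)*(d + 3)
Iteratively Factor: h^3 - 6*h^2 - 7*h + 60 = (h - 5)*(h^2 - h - 12) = (h - 5)*(h + 3)*(h - 4)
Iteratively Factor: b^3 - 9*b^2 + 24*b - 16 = (b - 4)*(b^2 - 5*b + 4) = (b - 4)*(b - 1)*(b - 4)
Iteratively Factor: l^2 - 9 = (l - 3)*(l + 3)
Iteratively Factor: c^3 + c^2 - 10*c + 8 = (c - 1)*(c^2 + 2*c - 8) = (c - 1)*(c + 4)*(c - 2)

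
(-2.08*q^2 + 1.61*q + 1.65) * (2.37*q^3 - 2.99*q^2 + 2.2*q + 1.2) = -4.9296*q^5 + 10.0349*q^4 - 5.4794*q^3 - 3.8875*q^2 + 5.562*q + 1.98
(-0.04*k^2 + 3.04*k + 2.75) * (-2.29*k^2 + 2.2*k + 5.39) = 0.0916*k^4 - 7.0496*k^3 + 0.1749*k^2 + 22.4356*k + 14.8225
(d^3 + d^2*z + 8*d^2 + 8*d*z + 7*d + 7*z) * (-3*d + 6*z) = -3*d^4 + 3*d^3*z - 24*d^3 + 6*d^2*z^2 + 24*d^2*z - 21*d^2 + 48*d*z^2 + 21*d*z + 42*z^2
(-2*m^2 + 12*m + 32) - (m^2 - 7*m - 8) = -3*m^2 + 19*m + 40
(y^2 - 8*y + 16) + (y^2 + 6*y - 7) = 2*y^2 - 2*y + 9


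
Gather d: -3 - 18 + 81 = 60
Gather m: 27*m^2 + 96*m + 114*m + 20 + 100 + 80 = 27*m^2 + 210*m + 200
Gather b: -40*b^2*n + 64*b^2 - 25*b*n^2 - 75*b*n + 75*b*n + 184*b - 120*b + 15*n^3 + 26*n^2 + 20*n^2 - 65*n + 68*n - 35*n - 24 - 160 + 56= b^2*(64 - 40*n) + b*(64 - 25*n^2) + 15*n^3 + 46*n^2 - 32*n - 128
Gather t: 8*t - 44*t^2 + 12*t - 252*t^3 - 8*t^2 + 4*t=-252*t^3 - 52*t^2 + 24*t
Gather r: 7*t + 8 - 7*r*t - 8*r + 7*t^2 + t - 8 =r*(-7*t - 8) + 7*t^2 + 8*t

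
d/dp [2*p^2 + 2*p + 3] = 4*p + 2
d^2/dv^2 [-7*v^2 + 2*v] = -14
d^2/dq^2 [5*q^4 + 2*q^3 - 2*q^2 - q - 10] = 60*q^2 + 12*q - 4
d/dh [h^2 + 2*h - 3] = 2*h + 2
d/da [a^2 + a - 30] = 2*a + 1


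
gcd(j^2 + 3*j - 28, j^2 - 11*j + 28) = j - 4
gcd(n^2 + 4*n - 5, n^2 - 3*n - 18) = 1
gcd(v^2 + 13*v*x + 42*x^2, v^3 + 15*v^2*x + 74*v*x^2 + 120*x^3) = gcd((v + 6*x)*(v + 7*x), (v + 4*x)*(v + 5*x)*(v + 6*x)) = v + 6*x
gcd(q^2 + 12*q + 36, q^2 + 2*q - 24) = q + 6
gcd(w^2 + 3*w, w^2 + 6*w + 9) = w + 3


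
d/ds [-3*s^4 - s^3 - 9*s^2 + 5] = 3*s*(-4*s^2 - s - 6)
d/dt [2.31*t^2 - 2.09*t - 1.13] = 4.62*t - 2.09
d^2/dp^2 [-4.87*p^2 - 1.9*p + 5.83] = -9.74000000000000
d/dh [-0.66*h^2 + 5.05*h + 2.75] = 5.05 - 1.32*h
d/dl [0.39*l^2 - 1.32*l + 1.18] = 0.78*l - 1.32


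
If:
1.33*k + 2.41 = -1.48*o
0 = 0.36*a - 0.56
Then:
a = 1.56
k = -1.11278195488722*o - 1.81203007518797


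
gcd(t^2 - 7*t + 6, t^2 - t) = t - 1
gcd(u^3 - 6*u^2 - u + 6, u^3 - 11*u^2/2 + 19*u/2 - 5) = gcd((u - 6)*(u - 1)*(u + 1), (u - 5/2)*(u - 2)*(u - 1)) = u - 1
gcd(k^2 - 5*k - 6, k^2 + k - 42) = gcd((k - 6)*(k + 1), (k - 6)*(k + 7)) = k - 6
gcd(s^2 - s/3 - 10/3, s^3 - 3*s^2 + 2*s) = s - 2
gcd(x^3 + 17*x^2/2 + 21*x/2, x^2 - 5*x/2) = x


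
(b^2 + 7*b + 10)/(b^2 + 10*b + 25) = (b + 2)/(b + 5)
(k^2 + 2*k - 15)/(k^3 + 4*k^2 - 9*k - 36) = (k + 5)/(k^2 + 7*k + 12)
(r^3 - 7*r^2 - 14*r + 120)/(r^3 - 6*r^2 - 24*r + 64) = (r^2 - 11*r + 30)/(r^2 - 10*r + 16)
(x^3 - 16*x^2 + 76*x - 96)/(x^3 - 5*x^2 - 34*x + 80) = (x - 6)/(x + 5)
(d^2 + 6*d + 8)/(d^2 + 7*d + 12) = (d + 2)/(d + 3)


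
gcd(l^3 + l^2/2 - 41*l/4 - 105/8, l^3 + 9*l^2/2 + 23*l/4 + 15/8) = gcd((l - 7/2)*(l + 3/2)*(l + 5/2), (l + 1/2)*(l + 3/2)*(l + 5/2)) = l^2 + 4*l + 15/4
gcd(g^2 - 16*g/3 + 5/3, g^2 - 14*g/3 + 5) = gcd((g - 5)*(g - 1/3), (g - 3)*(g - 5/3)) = 1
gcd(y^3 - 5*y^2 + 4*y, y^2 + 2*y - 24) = y - 4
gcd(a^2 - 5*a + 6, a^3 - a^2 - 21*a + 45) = a - 3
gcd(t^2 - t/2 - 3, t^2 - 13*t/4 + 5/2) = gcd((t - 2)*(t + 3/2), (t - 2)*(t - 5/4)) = t - 2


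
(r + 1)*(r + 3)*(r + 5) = r^3 + 9*r^2 + 23*r + 15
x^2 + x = x*(x + 1)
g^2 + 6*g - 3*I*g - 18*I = (g + 6)*(g - 3*I)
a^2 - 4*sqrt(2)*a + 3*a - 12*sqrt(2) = (a + 3)*(a - 4*sqrt(2))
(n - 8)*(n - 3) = n^2 - 11*n + 24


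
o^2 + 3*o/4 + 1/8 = (o + 1/4)*(o + 1/2)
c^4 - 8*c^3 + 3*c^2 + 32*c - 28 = (c - 7)*(c - 2)*(c - 1)*(c + 2)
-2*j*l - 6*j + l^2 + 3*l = (-2*j + l)*(l + 3)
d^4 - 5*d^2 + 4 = (d - 2)*(d - 1)*(d + 1)*(d + 2)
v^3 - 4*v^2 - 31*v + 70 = (v - 7)*(v - 2)*(v + 5)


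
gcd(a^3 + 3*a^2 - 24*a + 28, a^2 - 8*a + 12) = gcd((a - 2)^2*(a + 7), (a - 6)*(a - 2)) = a - 2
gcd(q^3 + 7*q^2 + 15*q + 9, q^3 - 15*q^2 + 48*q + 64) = q + 1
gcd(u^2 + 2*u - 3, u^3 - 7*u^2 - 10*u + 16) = u - 1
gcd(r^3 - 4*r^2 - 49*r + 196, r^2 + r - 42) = r + 7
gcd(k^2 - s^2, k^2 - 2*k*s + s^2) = -k + s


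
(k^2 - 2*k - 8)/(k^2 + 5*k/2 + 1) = 2*(k - 4)/(2*k + 1)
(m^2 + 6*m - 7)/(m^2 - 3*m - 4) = (-m^2 - 6*m + 7)/(-m^2 + 3*m + 4)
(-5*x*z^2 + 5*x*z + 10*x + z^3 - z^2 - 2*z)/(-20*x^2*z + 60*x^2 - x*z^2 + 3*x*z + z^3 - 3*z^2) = (z^2 - z - 2)/(4*x*z - 12*x + z^2 - 3*z)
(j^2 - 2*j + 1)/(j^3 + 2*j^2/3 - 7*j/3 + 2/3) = 3*(j - 1)/(3*j^2 + 5*j - 2)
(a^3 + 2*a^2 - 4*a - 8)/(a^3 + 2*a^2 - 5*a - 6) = (a^2 + 4*a + 4)/(a^2 + 4*a + 3)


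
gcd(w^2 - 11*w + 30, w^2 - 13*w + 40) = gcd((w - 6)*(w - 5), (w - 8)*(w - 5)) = w - 5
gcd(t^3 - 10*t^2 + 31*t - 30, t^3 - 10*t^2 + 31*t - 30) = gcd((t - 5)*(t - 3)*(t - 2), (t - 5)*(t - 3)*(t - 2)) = t^3 - 10*t^2 + 31*t - 30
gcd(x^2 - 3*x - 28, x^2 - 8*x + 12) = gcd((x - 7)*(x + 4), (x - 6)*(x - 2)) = 1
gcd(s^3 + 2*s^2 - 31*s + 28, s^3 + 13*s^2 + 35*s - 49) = s^2 + 6*s - 7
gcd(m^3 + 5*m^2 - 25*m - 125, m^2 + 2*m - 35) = m - 5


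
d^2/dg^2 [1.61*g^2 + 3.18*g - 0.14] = 3.22000000000000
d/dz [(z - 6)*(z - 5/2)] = 2*z - 17/2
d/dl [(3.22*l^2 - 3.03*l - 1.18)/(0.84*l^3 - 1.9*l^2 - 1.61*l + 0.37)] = (-2.7048*l^4 + 5.0904*l^3 - 7.9676*l^2 - 2.1012*l - 3.0209)/(0.7056*l^6 - 3.192*l^5 + 0.9052*l^4 + 6.7396*l^3 + 1.1861*l^2 - 1.1914*l + 0.1369)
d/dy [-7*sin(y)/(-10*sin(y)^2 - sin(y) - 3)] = 7*(3 - 10*sin(y)^2)*cos(y)/(10*sin(y)^2 + sin(y) + 3)^2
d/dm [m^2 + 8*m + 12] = 2*m + 8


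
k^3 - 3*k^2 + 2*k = k*(k - 2)*(k - 1)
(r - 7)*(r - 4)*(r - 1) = r^3 - 12*r^2 + 39*r - 28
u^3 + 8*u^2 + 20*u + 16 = (u + 2)^2*(u + 4)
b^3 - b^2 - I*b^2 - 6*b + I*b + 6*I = (b - 3)*(b + 2)*(b - I)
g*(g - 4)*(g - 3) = g^3 - 7*g^2 + 12*g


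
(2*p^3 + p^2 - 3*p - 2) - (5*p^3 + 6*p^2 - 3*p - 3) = -3*p^3 - 5*p^2 + 1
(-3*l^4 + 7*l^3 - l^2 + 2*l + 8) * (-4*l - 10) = 12*l^5 + 2*l^4 - 66*l^3 + 2*l^2 - 52*l - 80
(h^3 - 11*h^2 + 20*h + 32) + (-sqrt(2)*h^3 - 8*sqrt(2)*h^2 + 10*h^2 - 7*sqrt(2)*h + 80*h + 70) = -sqrt(2)*h^3 + h^3 - 8*sqrt(2)*h^2 - h^2 - 7*sqrt(2)*h + 100*h + 102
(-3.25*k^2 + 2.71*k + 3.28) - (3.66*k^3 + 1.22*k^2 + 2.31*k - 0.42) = -3.66*k^3 - 4.47*k^2 + 0.4*k + 3.7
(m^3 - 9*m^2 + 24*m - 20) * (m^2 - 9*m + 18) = m^5 - 18*m^4 + 123*m^3 - 398*m^2 + 612*m - 360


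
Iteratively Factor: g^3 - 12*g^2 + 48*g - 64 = (g - 4)*(g^2 - 8*g + 16) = (g - 4)^2*(g - 4)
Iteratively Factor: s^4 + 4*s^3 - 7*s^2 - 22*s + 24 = (s + 3)*(s^3 + s^2 - 10*s + 8) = (s + 3)*(s + 4)*(s^2 - 3*s + 2) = (s - 2)*(s + 3)*(s + 4)*(s - 1)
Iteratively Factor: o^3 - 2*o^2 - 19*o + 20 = (o - 5)*(o^2 + 3*o - 4) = (o - 5)*(o + 4)*(o - 1)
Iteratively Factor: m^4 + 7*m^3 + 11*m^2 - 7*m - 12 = (m + 1)*(m^3 + 6*m^2 + 5*m - 12) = (m + 1)*(m + 3)*(m^2 + 3*m - 4) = (m + 1)*(m + 3)*(m + 4)*(m - 1)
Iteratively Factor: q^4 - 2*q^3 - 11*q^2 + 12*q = (q - 4)*(q^3 + 2*q^2 - 3*q) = q*(q - 4)*(q^2 + 2*q - 3) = q*(q - 4)*(q + 3)*(q - 1)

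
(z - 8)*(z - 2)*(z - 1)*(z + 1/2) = z^4 - 21*z^3/2 + 41*z^2/2 - 3*z - 8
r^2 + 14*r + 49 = (r + 7)^2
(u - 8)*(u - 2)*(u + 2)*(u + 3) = u^4 - 5*u^3 - 28*u^2 + 20*u + 96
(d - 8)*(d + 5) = d^2 - 3*d - 40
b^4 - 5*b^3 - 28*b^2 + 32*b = b*(b - 8)*(b - 1)*(b + 4)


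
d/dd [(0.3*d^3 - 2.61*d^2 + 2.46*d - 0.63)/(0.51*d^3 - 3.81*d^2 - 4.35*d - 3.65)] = (0.1881*d^4 - 5.1192*d^3 + 18.405*d^2 + 14.2524*d - 11.7195)/(0.2601*d^6 - 3.8862*d^5 + 10.0791*d^4 + 29.424*d^3 + 46.7355*d^2 + 31.755*d + 13.3225)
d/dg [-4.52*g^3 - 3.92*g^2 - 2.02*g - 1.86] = -13.56*g^2 - 7.84*g - 2.02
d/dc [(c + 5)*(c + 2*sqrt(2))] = 2*c + 2*sqrt(2) + 5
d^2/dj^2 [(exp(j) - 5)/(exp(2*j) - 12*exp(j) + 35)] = (exp(j) + 7)*exp(j)/(exp(3*j) - 21*exp(2*j) + 147*exp(j) - 343)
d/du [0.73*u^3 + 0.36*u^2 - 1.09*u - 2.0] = 2.19*u^2 + 0.72*u - 1.09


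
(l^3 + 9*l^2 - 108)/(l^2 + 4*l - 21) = (l^2 + 12*l + 36)/(l + 7)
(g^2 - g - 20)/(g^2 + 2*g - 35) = (g + 4)/(g + 7)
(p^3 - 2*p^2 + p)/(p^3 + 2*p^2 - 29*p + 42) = p*(p^2 - 2*p + 1)/(p^3 + 2*p^2 - 29*p + 42)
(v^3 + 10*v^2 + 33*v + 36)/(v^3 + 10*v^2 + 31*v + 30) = (v^2 + 7*v + 12)/(v^2 + 7*v + 10)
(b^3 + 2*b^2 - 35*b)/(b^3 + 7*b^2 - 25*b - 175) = b/(b + 5)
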